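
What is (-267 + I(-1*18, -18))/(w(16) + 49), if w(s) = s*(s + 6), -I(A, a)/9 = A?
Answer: -105/401 ≈ -0.26185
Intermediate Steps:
I(A, a) = -9*A
w(s) = s*(6 + s)
(-267 + I(-1*18, -18))/(w(16) + 49) = (-267 - (-9)*18)/(16*(6 + 16) + 49) = (-267 - 9*(-18))/(16*22 + 49) = (-267 + 162)/(352 + 49) = -105/401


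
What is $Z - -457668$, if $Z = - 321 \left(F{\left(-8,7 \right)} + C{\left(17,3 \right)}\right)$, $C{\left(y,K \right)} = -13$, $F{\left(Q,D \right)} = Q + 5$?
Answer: $462804$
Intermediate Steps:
$F{\left(Q,D \right)} = 5 + Q$
$Z = 5136$ ($Z = - 321 \left(\left(5 - 8\right) - 13\right) = - 321 \left(-3 - 13\right) = \left(-321\right) \left(-16\right) = 5136$)
$Z - -457668 = 5136 - -457668 = 5136 + 457668 = 462804$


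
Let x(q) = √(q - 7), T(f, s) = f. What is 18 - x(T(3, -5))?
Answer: 18 - 2*I ≈ 18.0 - 2.0*I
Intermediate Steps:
x(q) = √(-7 + q)
18 - x(T(3, -5)) = 18 - √(-7 + 3) = 18 - √(-4) = 18 - 2*I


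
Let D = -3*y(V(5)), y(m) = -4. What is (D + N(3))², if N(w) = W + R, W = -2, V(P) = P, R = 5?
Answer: 225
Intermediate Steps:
D = 12 (D = -3*(-4) = 12)
N(w) = 3 (N(w) = -2 + 5 = 3)
(D + N(3))² = (12 + 3)² = 15² = 225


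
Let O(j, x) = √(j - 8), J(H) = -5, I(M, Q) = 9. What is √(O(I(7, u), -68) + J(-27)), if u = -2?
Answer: 2*I ≈ 2.0*I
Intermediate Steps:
O(j, x) = √(-8 + j)
√(O(I(7, u), -68) + J(-27)) = √(√(-8 + 9) - 5) = √(√1 - 5) = √(1 - 5) = √(-4) = 2*I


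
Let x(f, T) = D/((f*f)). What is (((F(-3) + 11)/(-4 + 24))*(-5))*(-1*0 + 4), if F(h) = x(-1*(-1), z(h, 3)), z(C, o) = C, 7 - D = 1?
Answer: -17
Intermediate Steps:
D = 6 (D = 7 - 1*1 = 7 - 1 = 6)
x(f, T) = 6/f² (x(f, T) = 6/((f*f)) = 6/(f²) = 6/f²)
F(h) = 6 (F(h) = 6/(-1*(-1))² = 6/1² = 6*1 = 6)
(((F(-3) + 11)/(-4 + 24))*(-5))*(-1*0 + 4) = (((6 + 11)/(-4 + 24))*(-5))*(-1*0 + 4) = ((17/20)*(-5))*(0 + 4) = ((17*(1/20))*(-5))*4 = ((17/20)*(-5))*4 = -17/4*4 = -17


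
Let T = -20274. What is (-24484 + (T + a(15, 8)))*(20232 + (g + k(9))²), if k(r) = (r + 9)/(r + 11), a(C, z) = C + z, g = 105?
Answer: -28135460907/20 ≈ -1.4068e+9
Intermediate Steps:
k(r) = (9 + r)/(11 + r)
(-24484 + (T + a(15, 8)))*(20232 + (g + k(9))²) = (-24484 + (-20274 + (15 + 8)))*(20232 + (105 + (9 + 9)/(11 + 9))²) = (-24484 + (-20274 + 23))*(20232 + (105 + 18/20)²) = (-24484 - 20251)*(20232 + (105 + (1/20)*18)²) = -44735*(20232 + (105 + 9/10)²) = -44735*(20232 + (1059/10)²) = -44735*(20232 + 1121481/100) = -44735*3144681/100 = -28135460907/20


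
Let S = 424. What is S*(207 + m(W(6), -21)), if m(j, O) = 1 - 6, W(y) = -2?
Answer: 85648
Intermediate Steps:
m(j, O) = -5
S*(207 + m(W(6), -21)) = 424*(207 - 5) = 424*202 = 85648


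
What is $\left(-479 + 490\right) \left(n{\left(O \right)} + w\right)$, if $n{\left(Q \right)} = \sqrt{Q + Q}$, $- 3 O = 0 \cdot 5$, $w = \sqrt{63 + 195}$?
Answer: $11 \sqrt{258} \approx 176.69$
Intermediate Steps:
$w = \sqrt{258} \approx 16.062$
$O = 0$ ($O = - \frac{0 \cdot 5}{3} = \left(- \frac{1}{3}\right) 0 = 0$)
$n{\left(Q \right)} = \sqrt{2} \sqrt{Q}$ ($n{\left(Q \right)} = \sqrt{2 Q} = \sqrt{2} \sqrt{Q}$)
$\left(-479 + 490\right) \left(n{\left(O \right)} + w\right) = \left(-479 + 490\right) \left(\sqrt{2} \sqrt{0} + \sqrt{258}\right) = 11 \left(\sqrt{2} \cdot 0 + \sqrt{258}\right) = 11 \left(0 + \sqrt{258}\right) = 11 \sqrt{258}$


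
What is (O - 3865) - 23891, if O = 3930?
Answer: -23826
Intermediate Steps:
(O - 3865) - 23891 = (3930 - 3865) - 23891 = 65 - 23891 = -23826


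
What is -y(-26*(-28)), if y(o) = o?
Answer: -728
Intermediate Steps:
-y(-26*(-28)) = -(-26)*(-28) = -1*728 = -728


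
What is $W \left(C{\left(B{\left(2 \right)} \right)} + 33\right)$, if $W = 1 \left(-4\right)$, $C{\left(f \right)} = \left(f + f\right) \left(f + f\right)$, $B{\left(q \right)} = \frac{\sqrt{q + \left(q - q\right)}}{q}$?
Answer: $-140$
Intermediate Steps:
$B{\left(q \right)} = \frac{1}{\sqrt{q}}$ ($B{\left(q \right)} = \frac{\sqrt{q + 0}}{q} = \frac{\sqrt{q}}{q} = \frac{1}{\sqrt{q}}$)
$C{\left(f \right)} = 4 f^{2}$ ($C{\left(f \right)} = 2 f 2 f = 4 f^{2}$)
$W = -4$
$W \left(C{\left(B{\left(2 \right)} \right)} + 33\right) = - 4 \left(4 \left(\frac{1}{\sqrt{2}}\right)^{2} + 33\right) = - 4 \left(4 \left(\frac{\sqrt{2}}{2}\right)^{2} + 33\right) = - 4 \left(4 \cdot \frac{1}{2} + 33\right) = - 4 \left(2 + 33\right) = \left(-4\right) 35 = -140$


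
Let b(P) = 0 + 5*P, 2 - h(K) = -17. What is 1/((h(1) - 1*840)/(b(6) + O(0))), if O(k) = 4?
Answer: -34/821 ≈ -0.041413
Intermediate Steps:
h(K) = 19 (h(K) = 2 - 1*(-17) = 2 + 17 = 19)
b(P) = 5*P
1/((h(1) - 1*840)/(b(6) + O(0))) = 1/((19 - 1*840)/(5*6 + 4)) = 1/((19 - 840)/(30 + 4)) = 1/(-821/34) = -34/821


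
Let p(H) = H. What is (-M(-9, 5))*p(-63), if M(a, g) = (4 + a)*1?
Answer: -315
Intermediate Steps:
M(a, g) = 4 + a
(-M(-9, 5))*p(-63) = -(4 - 9)*(-63) = -1*(-5)*(-63) = 5*(-63) = -315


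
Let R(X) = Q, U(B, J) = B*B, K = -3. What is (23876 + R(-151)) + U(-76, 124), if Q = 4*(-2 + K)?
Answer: 29632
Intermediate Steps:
U(B, J) = B**2
Q = -20 (Q = 4*(-2 - 3) = 4*(-5) = -20)
R(X) = -20
(23876 + R(-151)) + U(-76, 124) = (23876 - 20) + (-76)**2 = 23856 + 5776 = 29632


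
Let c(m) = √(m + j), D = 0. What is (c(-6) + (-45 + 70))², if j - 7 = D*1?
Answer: 676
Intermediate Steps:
j = 7 (j = 7 + 0*1 = 7 + 0 = 7)
c(m) = √(7 + m) (c(m) = √(m + 7) = √(7 + m))
(c(-6) + (-45 + 70))² = (√(7 - 6) + (-45 + 70))² = (√1 + 25)² = (1 + 25)² = 26² = 676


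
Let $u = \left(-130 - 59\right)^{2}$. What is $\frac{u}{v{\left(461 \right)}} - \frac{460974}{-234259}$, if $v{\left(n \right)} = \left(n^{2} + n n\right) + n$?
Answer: $\frac{204513785661}{99677907277} \approx 2.0517$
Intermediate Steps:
$u = 35721$ ($u = \left(-189\right)^{2} = 35721$)
$v{\left(n \right)} = n + 2 n^{2}$ ($v{\left(n \right)} = \left(n^{2} + n^{2}\right) + n = 2 n^{2} + n = n + 2 n^{2}$)
$\frac{u}{v{\left(461 \right)}} - \frac{460974}{-234259} = \frac{35721}{461 \left(1 + 2 \cdot 461\right)} - \frac{460974}{-234259} = \frac{35721}{461 \left(1 + 922\right)} - - \frac{460974}{234259} = \frac{35721}{461 \cdot 923} + \frac{460974}{234259} = \frac{35721}{425503} + \frac{460974}{234259} = \frac{204513785661}{99677907277}$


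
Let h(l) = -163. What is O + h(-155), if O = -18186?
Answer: -18349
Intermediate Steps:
O + h(-155) = -18186 - 163 = -18349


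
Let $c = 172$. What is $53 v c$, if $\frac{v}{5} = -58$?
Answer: $-2643640$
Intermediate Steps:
$v = -290$ ($v = 5 \left(-58\right) = -290$)
$53 v c = 53 \left(-290\right) 172 = \left(-15370\right) 172 = -2643640$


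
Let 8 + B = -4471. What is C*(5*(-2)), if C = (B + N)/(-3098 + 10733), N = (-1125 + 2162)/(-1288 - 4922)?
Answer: 27815627/4741335 ≈ 5.8666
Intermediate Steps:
N = -1037/6210 (N = 1037/(-6210) = 1037*(-1/6210) = -1037/6210 ≈ -0.16699)
B = -4479 (B = -8 - 4471 = -4479)
C = -27815627/47413350 (C = (-4479 - 1037/6210)/(-3098 + 10733) = -27815627/6210/7635 = -27815627/6210*1/7635 = -27815627/47413350 ≈ -0.58666)
C*(5*(-2)) = -27815627*(-2)/9482670 = -27815627/47413350*(-10) = 27815627/4741335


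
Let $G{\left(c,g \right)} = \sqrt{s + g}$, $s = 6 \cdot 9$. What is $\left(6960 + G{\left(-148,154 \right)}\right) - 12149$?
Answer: $-5189 + 4 \sqrt{13} \approx -5174.6$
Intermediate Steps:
$s = 54$
$G{\left(c,g \right)} = \sqrt{54 + g}$
$\left(6960 + G{\left(-148,154 \right)}\right) - 12149 = \left(6960 + \sqrt{54 + 154}\right) - 12149 = \left(6960 + \sqrt{208}\right) - 12149 = \left(6960 + 4 \sqrt{13}\right) - 12149 = -5189 + 4 \sqrt{13}$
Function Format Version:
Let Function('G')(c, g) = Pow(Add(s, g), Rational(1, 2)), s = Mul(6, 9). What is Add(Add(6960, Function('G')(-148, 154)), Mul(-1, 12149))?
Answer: Add(-5189, Mul(4, Pow(13, Rational(1, 2)))) ≈ -5174.6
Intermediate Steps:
s = 54
Function('G')(c, g) = Pow(Add(54, g), Rational(1, 2))
Add(Add(6960, Function('G')(-148, 154)), Mul(-1, 12149)) = Add(Add(6960, Pow(Add(54, 154), Rational(1, 2))), Mul(-1, 12149)) = Add(Add(6960, Pow(208, Rational(1, 2))), -12149) = Add(Add(6960, Mul(4, Pow(13, Rational(1, 2)))), -12149) = Add(-5189, Mul(4, Pow(13, Rational(1, 2))))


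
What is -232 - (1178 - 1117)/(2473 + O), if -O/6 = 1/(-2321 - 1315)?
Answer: -347721214/1498639 ≈ -232.02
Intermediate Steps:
O = 1/606 (O = -6/(-2321 - 1315) = -6/(-3636) = -6*(-1/3636) = 1/606 ≈ 0.0016502)
-232 - (1178 - 1117)/(2473 + O) = -232 - (1178 - 1117)/(2473 + 1/606) = -232 - 61/1498639/606 = -232 - 61*606/1498639 = -232 - 1*36966/1498639 = -232 - 36966/1498639 = -347721214/1498639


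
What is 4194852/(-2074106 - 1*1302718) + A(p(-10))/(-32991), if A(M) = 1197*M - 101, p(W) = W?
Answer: -8135893319/9283733382 ≈ -0.87636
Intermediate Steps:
A(M) = -101 + 1197*M
4194852/(-2074106 - 1*1302718) + A(p(-10))/(-32991) = 4194852/(-2074106 - 1*1302718) + (-101 + 1197*(-10))/(-32991) = 4194852/(-2074106 - 1302718) + (-101 - 11970)*(-1/32991) = 4194852/(-3376824) - 12071*(-1/32991) = 4194852*(-1/3376824) + 12071/32991 = -349571/281402 + 12071/32991 = -8135893319/9283733382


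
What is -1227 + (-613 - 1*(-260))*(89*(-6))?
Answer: 187275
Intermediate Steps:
-1227 + (-613 - 1*(-260))*(89*(-6)) = -1227 + (-613 + 260)*(-534) = -1227 - 353*(-534) = -1227 + 188502 = 187275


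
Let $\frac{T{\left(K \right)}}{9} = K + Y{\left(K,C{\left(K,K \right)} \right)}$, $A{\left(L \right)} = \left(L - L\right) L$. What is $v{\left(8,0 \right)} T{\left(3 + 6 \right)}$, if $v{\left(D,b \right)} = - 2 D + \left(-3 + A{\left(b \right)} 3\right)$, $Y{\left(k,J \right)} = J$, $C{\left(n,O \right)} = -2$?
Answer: $-1197$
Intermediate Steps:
$A{\left(L \right)} = 0$ ($A{\left(L \right)} = 0 L = 0$)
$T{\left(K \right)} = -18 + 9 K$ ($T{\left(K \right)} = 9 \left(K - 2\right) = 9 \left(-2 + K\right) = -18 + 9 K$)
$v{\left(D,b \right)} = -3 - 2 D$ ($v{\left(D,b \right)} = - 2 D + \left(-3 + 0 \cdot 3\right) = - 2 D + \left(-3 + 0\right) = - 2 D - 3 = -3 - 2 D$)
$v{\left(8,0 \right)} T{\left(3 + 6 \right)} = \left(-3 - 16\right) \left(-18 + 9 \left(3 + 6\right)\right) = \left(-3 - 16\right) \left(-18 + 9 \cdot 9\right) = - 19 \left(-18 + 81\right) = \left(-19\right) 63 = -1197$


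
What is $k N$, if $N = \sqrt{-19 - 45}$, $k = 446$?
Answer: $3568 i \approx 3568.0 i$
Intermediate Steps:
$N = 8 i$ ($N = \sqrt{-64} = 8 i \approx 8.0 i$)
$k N = 446 \cdot 8 i = 3568 i$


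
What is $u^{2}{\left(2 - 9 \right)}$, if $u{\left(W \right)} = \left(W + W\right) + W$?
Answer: $441$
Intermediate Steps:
$u{\left(W \right)} = 3 W$ ($u{\left(W \right)} = 2 W + W = 3 W$)
$u^{2}{\left(2 - 9 \right)} = \left(3 \left(2 - 9\right)\right)^{2} = \left(3 \left(-7\right)\right)^{2} = \left(-21\right)^{2} = 441$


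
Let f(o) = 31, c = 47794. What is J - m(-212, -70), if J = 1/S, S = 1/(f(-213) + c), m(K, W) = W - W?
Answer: 47825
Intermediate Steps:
m(K, W) = 0
S = 1/47825 (S = 1/(31 + 47794) = 1/47825 ≈ 2.0910e-5)
J = 47825 (J = 1/(1/47825) = 47825)
J - m(-212, -70) = 47825 - 1*0 = 47825 + 0 = 47825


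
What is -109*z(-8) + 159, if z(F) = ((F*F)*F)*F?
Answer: -446305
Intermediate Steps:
z(F) = F**4 (z(F) = (F**2*F)*F = F**3*F = F**4)
-109*z(-8) + 159 = -109*(-8)**4 + 159 = -109*4096 + 159 = -446464 + 159 = -446305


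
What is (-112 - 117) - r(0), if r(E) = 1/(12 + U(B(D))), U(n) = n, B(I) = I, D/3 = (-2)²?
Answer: -5497/24 ≈ -229.04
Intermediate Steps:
D = 12 (D = 3*(-2)² = 3*4 = 12)
r(E) = 1/24 (r(E) = 1/(12 + 12) = 1/24)
(-112 - 117) - r(0) = (-112 - 117) - 1*1/24 = -229 - 1/24 = -5497/24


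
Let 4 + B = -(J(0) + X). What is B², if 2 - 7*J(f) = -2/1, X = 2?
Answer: 2116/49 ≈ 43.184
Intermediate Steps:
J(f) = 4/7 (J(f) = 2/7 - (-2)/(7*1) = 2/7 - (-2)/7 = 2/7 - ⅐*(-2) = 2/7 + 2/7 = 4/7)
B = -46/7 (B = -4 - (4/7 + 2) = -4 - 1*18/7 = -4 - 18/7 = -46/7 ≈ -6.5714)
B² = (-46/7)² = 2116/49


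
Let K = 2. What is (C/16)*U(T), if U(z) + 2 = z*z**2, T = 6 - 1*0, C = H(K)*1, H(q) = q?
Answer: 107/4 ≈ 26.750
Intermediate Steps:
C = 2 (C = 2*1 = 2)
T = 6 (T = 6 + 0 = 6)
U(z) = -2 + z**3 (U(z) = -2 + z*z**2 = -2 + z**3)
(C/16)*U(T) = (2/16)*(-2 + 6**3) = ((1/16)*2)*(-2 + 216) = (1/8)*214 = 107/4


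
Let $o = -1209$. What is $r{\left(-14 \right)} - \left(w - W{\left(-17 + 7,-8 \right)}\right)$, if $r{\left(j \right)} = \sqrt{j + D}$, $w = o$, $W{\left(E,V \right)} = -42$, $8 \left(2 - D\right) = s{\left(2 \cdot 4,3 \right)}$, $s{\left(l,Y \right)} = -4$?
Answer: $1167 + \frac{i \sqrt{46}}{2} \approx 1167.0 + 3.3912 i$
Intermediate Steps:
$D = \frac{5}{2}$ ($D = 2 - - \frac{1}{2} = 2 + \frac{1}{2} = \frac{5}{2} \approx 2.5$)
$w = -1209$
$r{\left(j \right)} = \sqrt{\frac{5}{2} + j}$ ($r{\left(j \right)} = \sqrt{j + \frac{5}{2}} = \sqrt{\frac{5}{2} + j}$)
$r{\left(-14 \right)} - \left(w - W{\left(-17 + 7,-8 \right)}\right) = \frac{\sqrt{10 + 4 \left(-14\right)}}{2} - \left(-1209 - -42\right) = \frac{\sqrt{10 - 56}}{2} - \left(-1209 + 42\right) = \frac{\sqrt{-46}}{2} - -1167 = \frac{i \sqrt{46}}{2} + 1167 = 1167 + \frac{i \sqrt{46}}{2}$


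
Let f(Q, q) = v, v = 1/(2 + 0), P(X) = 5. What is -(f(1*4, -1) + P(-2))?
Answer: -11/2 ≈ -5.5000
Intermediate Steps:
v = ½ (v = 1/2 = ½ ≈ 0.50000)
f(Q, q) = ½
-(f(1*4, -1) + P(-2)) = -(½ + 5) = -1*11/2 = -11/2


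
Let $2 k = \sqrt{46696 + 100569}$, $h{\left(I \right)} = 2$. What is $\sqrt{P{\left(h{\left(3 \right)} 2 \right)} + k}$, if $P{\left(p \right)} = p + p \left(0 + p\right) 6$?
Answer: $\frac{\sqrt{400 + 2 \sqrt{147265}}}{2} \approx 17.084$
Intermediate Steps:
$k = \frac{\sqrt{147265}}{2}$ ($k = \frac{\sqrt{46696 + 100569}}{2} = \frac{\sqrt{147265}}{2} \approx 191.88$)
$P{\left(p \right)} = p + 6 p^{2}$ ($P{\left(p \right)} = p + p p 6 = p + p^{2} \cdot 6 = p + 6 p^{2}$)
$\sqrt{P{\left(h{\left(3 \right)} 2 \right)} + k} = \sqrt{2 \cdot 2 \left(1 + 6 \cdot 2 \cdot 2\right) + \frac{\sqrt{147265}}{2}} = \sqrt{4 \left(1 + 6 \cdot 4\right) + \frac{\sqrt{147265}}{2}} = \sqrt{4 \left(1 + 24\right) + \frac{\sqrt{147265}}{2}} = \sqrt{4 \cdot 25 + \frac{\sqrt{147265}}{2}} = \sqrt{100 + \frac{\sqrt{147265}}{2}}$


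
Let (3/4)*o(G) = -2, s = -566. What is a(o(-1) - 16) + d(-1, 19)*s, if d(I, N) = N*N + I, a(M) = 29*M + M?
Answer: -204320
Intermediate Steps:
o(G) = -8/3 (o(G) = (4/3)*(-2) = -8/3)
a(M) = 30*M
d(I, N) = I + N² (d(I, N) = N² + I = I + N²)
a(o(-1) - 16) + d(-1, 19)*s = 30*(-8/3 - 16) + (-1 + 19²)*(-566) = 30*(-56/3) + (-1 + 361)*(-566) = -560 + 360*(-566) = -560 - 203760 = -204320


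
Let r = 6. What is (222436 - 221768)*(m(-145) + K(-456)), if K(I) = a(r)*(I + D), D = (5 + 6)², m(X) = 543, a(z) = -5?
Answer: 1481624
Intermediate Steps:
D = 121 (D = 11² = 121)
K(I) = -605 - 5*I (K(I) = -5*(I + 121) = -5*(121 + I) = -605 - 5*I)
(222436 - 221768)*(m(-145) + K(-456)) = (222436 - 221768)*(543 + (-605 - 5*(-456))) = 668*(543 + (-605 + 2280)) = 668*(543 + 1675) = 668*2218 = 1481624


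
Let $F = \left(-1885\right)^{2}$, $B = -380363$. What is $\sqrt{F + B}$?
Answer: $11 \sqrt{26222} \approx 1781.3$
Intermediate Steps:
$F = 3553225$
$\sqrt{F + B} = \sqrt{3553225 - 380363} = \sqrt{3172862} = 11 \sqrt{26222}$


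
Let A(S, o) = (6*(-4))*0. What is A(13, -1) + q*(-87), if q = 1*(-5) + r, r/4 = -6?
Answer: 2523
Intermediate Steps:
r = -24 (r = 4*(-6) = -24)
A(S, o) = 0 (A(S, o) = -24*0 = 0)
q = -29 (q = 1*(-5) - 24 = -5 - 24 = -29)
A(13, -1) + q*(-87) = 0 - 29*(-87) = 0 + 2523 = 2523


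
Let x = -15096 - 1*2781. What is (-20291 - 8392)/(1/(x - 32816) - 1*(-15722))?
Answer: -484675773/265665115 ≈ -1.8244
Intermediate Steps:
x = -17877 (x = -15096 - 2781 = -17877)
(-20291 - 8392)/(1/(x - 32816) - 1*(-15722)) = (-20291 - 8392)/(1/(-17877 - 32816) - 1*(-15722)) = -28683/(1/(-50693) + 15722) = -28683/(-1/50693 + 15722) = -28683/796995345/50693 = -28683*50693/796995345 = -484675773/265665115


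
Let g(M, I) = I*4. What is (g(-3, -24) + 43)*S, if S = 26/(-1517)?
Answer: 1378/1517 ≈ 0.90837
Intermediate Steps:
S = -26/1517 (S = 26*(-1/1517) = -26/1517 ≈ -0.017139)
g(M, I) = 4*I
(g(-3, -24) + 43)*S = (4*(-24) + 43)*(-26/1517) = (-96 + 43)*(-26/1517) = -53*(-26/1517) = 1378/1517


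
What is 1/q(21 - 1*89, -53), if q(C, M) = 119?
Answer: 1/119 ≈ 0.0084034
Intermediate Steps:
1/q(21 - 1*89, -53) = 1/119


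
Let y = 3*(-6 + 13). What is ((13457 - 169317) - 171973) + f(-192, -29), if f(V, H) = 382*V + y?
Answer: -401156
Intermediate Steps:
y = 21 (y = 3*7 = 21)
f(V, H) = 21 + 382*V (f(V, H) = 382*V + 21 = 21 + 382*V)
((13457 - 169317) - 171973) + f(-192, -29) = ((13457 - 169317) - 171973) + (21 + 382*(-192)) = (-155860 - 171973) + (21 - 73344) = -327833 - 73323 = -401156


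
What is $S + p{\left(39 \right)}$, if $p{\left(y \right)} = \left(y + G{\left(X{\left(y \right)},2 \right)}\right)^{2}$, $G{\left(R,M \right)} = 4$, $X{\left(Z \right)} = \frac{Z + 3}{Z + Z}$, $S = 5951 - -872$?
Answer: $8672$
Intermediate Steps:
$S = 6823$ ($S = 5951 + 872 = 6823$)
$X{\left(Z \right)} = \frac{3 + Z}{2 Z}$
$p{\left(y \right)} = \left(4 + y\right)^{2}$ ($p{\left(y \right)} = \left(y + 4\right)^{2} = \left(4 + y\right)^{2}$)
$S + p{\left(39 \right)} = 6823 + \left(4 + 39\right)^{2} = 6823 + 43^{2} = 6823 + 1849 = 8672$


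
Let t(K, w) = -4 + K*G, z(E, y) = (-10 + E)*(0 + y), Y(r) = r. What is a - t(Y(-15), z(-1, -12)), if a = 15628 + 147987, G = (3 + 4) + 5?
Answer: 163799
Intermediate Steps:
G = 12 (G = 7 + 5 = 12)
z(E, y) = y*(-10 + E) (z(E, y) = (-10 + E)*y = y*(-10 + E))
t(K, w) = -4 + 12*K (t(K, w) = -4 + K*12 = -4 + 12*K)
a = 163615
a - t(Y(-15), z(-1, -12)) = 163615 - (-4 + 12*(-15)) = 163615 - (-4 - 180) = 163615 - 1*(-184) = 163615 + 184 = 163799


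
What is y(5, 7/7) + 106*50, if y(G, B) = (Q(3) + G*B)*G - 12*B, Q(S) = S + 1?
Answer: 5333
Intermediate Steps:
Q(S) = 1 + S
y(G, B) = -12*B + G*(4 + B*G) (y(G, B) = ((1 + 3) + G*B)*G - 12*B = (4 + B*G)*G - 12*B = G*(4 + B*G) - 12*B = -12*B + G*(4 + B*G))
y(5, 7/7) + 106*50 = (-84/7 + 4*5 + (7/7)*5²) + 106*50 = (-84/7 + 20 + (7*(⅐))*25) + 5300 = (-12*1 + 20 + 1*25) + 5300 = (-12 + 20 + 25) + 5300 = 33 + 5300 = 5333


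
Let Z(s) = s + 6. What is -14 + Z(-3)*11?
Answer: 19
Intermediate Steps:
Z(s) = 6 + s
-14 + Z(-3)*11 = -14 + (6 - 3)*11 = -14 + 3*11 = -14 + 33 = 19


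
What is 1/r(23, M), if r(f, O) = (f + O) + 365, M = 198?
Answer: 1/586 ≈ 0.0017065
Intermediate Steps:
r(f, O) = 365 + O + f (r(f, O) = (O + f) + 365 = 365 + O + f)
1/r(23, M) = 1/(365 + 198 + 23) = 1/586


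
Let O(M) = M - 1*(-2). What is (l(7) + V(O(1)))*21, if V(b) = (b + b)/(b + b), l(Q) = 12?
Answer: 273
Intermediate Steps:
O(M) = 2 + M (O(M) = M + 2 = 2 + M)
V(b) = 1 (V(b) = (2*b)/((2*b)) = (2*b)*(1/(2*b)) = 1)
(l(7) + V(O(1)))*21 = (12 + 1)*21 = 13*21 = 273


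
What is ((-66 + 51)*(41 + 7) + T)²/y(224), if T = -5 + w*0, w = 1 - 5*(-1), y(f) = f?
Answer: 525625/224 ≈ 2346.5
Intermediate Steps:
w = 6 (w = 1 + 5 = 6)
T = -5 (T = -5 + 6*0 = -5 + 0 = -5)
((-66 + 51)*(41 + 7) + T)²/y(224) = ((-66 + 51)*(41 + 7) - 5)²/224 = (-15*48 - 5)²*(1/224) = (-720 - 5)²*(1/224) = (-725)²*(1/224) = 525625*(1/224) = 525625/224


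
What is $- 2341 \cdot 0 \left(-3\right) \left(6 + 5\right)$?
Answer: $0$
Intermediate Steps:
$- 2341 \cdot 0 \left(-3\right) \left(6 + 5\right) = - 2341 \cdot 0 \cdot 11 = \left(-2341\right) 0 = 0$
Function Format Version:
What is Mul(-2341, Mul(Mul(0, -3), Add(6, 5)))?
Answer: 0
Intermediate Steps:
Mul(-2341, Mul(Mul(0, -3), Add(6, 5))) = Mul(-2341, Mul(0, 11)) = Mul(-2341, 0) = 0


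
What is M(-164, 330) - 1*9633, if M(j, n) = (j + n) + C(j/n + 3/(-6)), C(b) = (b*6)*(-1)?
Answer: -520356/55 ≈ -9461.0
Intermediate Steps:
C(b) = -6*b (C(b) = (6*b)*(-1) = -6*b)
M(j, n) = 3 + j + n - 6*j/n (M(j, n) = (j + n) - 6*(j/n + 3/(-6)) = (j + n) - 6*(j/n + 3*(-⅙)) = (j + n) - 6*(j/n - ½) = (j + n) - 6*(-½ + j/n) = (j + n) + (3 - 6*j/n) = 3 + j + n - 6*j/n)
M(-164, 330) - 1*9633 = (3 - 164 + 330 - 6*(-164)/330) - 1*9633 = (3 - 164 + 330 - 6*(-164)*1/330) - 9633 = (3 - 164 + 330 + 164/55) - 9633 = 9459/55 - 9633 = -520356/55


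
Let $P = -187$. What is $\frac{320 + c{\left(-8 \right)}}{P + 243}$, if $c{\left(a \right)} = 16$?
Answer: $6$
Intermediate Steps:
$\frac{320 + c{\left(-8 \right)}}{P + 243} = \frac{320 + 16}{-187 + 243} = \frac{336}{56} = 336 \cdot \frac{1}{56} = 6$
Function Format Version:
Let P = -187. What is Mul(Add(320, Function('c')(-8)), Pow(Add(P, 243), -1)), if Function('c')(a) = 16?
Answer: 6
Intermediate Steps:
Mul(Add(320, Function('c')(-8)), Pow(Add(P, 243), -1)) = Mul(Add(320, 16), Pow(Add(-187, 243), -1)) = Mul(336, Pow(56, -1)) = Mul(336, Rational(1, 56)) = 6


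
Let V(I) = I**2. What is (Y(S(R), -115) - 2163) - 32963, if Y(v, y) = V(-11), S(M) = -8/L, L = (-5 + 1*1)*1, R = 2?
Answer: -35005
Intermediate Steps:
L = -4 (L = (-5 + 1)*1 = -4*1 = -4)
S(M) = 2 (S(M) = -8/(-4) = -8*(-1/4) = 2)
Y(v, y) = 121 (Y(v, y) = (-11)**2 = 121)
(Y(S(R), -115) - 2163) - 32963 = (121 - 2163) - 32963 = -2042 - 32963 = -35005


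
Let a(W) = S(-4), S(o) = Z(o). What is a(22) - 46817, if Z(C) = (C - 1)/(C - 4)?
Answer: -374531/8 ≈ -46816.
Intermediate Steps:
Z(C) = (-1 + C)/(-4 + C)
S(o) = (-1 + o)/(-4 + o)
a(W) = 5/8 (a(W) = (-1 - 4)/(-4 - 4) = -5/(-8) = -1/8*(-5) = 5/8)
a(22) - 46817 = 5/8 - 46817 = -374531/8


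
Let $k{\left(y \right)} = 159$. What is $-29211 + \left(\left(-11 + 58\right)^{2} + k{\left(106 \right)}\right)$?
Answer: $-26843$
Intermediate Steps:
$-29211 + \left(\left(-11 + 58\right)^{2} + k{\left(106 \right)}\right) = -29211 + \left(\left(-11 + 58\right)^{2} + 159\right) = -29211 + \left(47^{2} + 159\right) = -29211 + \left(2209 + 159\right) = -29211 + 2368 = -26843$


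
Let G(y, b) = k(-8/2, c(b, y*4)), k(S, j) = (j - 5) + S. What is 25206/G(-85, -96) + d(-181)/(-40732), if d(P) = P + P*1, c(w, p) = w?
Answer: -171108797/712810 ≈ -240.05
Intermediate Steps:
k(S, j) = -5 + S + j (k(S, j) = (-5 + j) + S = -5 + S + j)
d(P) = 2*P (d(P) = P + P = 2*P)
G(y, b) = -9 + b (G(y, b) = -5 - 8/2 + b = -5 - 8*1/2 + b = -5 - 4 + b = -9 + b)
25206/G(-85, -96) + d(-181)/(-40732) = 25206/(-9 - 96) + (2*(-181))/(-40732) = 25206/(-105) - 362*(-1/40732) = 25206*(-1/105) + 181/20366 = -8402/35 + 181/20366 = -171108797/712810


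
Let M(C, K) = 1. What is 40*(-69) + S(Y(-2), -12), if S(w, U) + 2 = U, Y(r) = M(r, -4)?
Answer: -2774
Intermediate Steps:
Y(r) = 1
S(w, U) = -2 + U
40*(-69) + S(Y(-2), -12) = 40*(-69) + (-2 - 12) = -2760 - 14 = -2774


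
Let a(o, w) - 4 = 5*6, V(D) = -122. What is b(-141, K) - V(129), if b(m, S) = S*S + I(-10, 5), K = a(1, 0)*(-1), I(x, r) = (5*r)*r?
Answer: 1403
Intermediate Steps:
I(x, r) = 5*r²
a(o, w) = 34 (a(o, w) = 4 + 5*6 = 4 + 30 = 34)
K = -34 (K = 34*(-1) = -34)
b(m, S) = 125 + S² (b(m, S) = S*S + 5*5² = S² + 5*25 = S² + 125 = 125 + S²)
b(-141, K) - V(129) = (125 + (-34)²) - 1*(-122) = (125 + 1156) + 122 = 1281 + 122 = 1403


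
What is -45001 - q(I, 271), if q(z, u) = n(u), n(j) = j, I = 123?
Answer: -45272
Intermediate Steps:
q(z, u) = u
-45001 - q(I, 271) = -45001 - 1*271 = -45001 - 271 = -45272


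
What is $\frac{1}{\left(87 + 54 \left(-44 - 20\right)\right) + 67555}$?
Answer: $\frac{1}{64186} \approx 1.558 \cdot 10^{-5}$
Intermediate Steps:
$\frac{1}{\left(87 + 54 \left(-44 - 20\right)\right) + 67555} = \frac{1}{\left(87 + 54 \left(-64\right)\right) + 67555} = \frac{1}{\left(87 - 3456\right) + 67555} = \frac{1}{-3369 + 67555} = \frac{1}{64186}$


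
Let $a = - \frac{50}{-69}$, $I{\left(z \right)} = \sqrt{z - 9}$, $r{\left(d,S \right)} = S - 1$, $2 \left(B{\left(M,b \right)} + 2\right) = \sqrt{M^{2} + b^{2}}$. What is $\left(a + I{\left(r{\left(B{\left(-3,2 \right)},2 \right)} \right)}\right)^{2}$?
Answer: $- \frac{35588}{4761} + \frac{200 i \sqrt{2}}{69} \approx -7.4749 + 4.0992 i$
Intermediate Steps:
$B{\left(M,b \right)} = -2 + \frac{\sqrt{M^{2} + b^{2}}}{2}$
$r{\left(d,S \right)} = -1 + S$
$I{\left(z \right)} = \sqrt{-9 + z}$
$a = \frac{50}{69}$ ($a = \left(-50\right) \left(- \frac{1}{69}\right) = \frac{50}{69} \approx 0.72464$)
$\left(a + I{\left(r{\left(B{\left(-3,2 \right)},2 \right)} \right)}\right)^{2} = \left(\frac{50}{69} + \sqrt{-9 + \left(-1 + 2\right)}\right)^{2} = \left(\frac{50}{69} + \sqrt{-9 + 1}\right)^{2} = \left(\frac{50}{69} + \sqrt{-8}\right)^{2} = \left(\frac{50}{69} + 2 i \sqrt{2}\right)^{2}$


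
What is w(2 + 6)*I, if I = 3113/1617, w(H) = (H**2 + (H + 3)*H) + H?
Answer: 45280/147 ≈ 308.03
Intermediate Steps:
w(H) = H + H**2 + H*(3 + H) (w(H) = (H**2 + (3 + H)*H) + H = (H**2 + H*(3 + H)) + H = H + H**2 + H*(3 + H))
I = 283/147 (I = 3113*(1/1617) = 283/147 ≈ 1.9252)
w(2 + 6)*I = (2*(2 + 6)*(2 + (2 + 6)))*(283/147) = (2*8*(2 + 8))*(283/147) = (2*8*10)*(283/147) = 160*(283/147) = 45280/147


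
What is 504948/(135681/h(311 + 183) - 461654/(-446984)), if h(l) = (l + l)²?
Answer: 73050162439488/169525205 ≈ 4.3091e+5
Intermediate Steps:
h(l) = 4*l² (h(l) = (2*l)² = 4*l²)
504948/(135681/h(311 + 183) - 461654/(-446984)) = 504948/(135681/((4*(311 + 183)²)) - 461654/(-446984)) = 504948/(135681/((4*494²)) - 461654*(-1/446984)) = 504948/(135681/((4*244036)) + 230827/223492) = 504948/(135681/976144 + 230827/223492) = 504948/(135681*(1/976144) + 230827/223492) = 504948/(10437/75088 + 230827/223492) = 504948/(4916230945/4195391824) = 504948*(4195391824/4916230945) = 73050162439488/169525205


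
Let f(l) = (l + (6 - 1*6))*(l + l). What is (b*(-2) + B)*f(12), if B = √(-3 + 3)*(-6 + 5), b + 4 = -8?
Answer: 6912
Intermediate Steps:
b = -12 (b = -4 - 8 = -12)
B = 0 (B = √0*(-1) = 0*(-1) = 0)
f(l) = 2*l² (f(l) = (l + (6 - 6))*(2*l) = (l + 0)*(2*l) = l*(2*l) = 2*l²)
(b*(-2) + B)*f(12) = (-12*(-2) + 0)*(2*12²) = (24 + 0)*(2*144) = 24*288 = 6912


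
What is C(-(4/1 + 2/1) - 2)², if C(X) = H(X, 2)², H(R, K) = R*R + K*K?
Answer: 21381376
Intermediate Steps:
H(R, K) = K² + R² (H(R, K) = R² + K² = K² + R²)
C(X) = (4 + X²)² (C(X) = (2² + X²)² = (4 + X²)²)
C(-(4/1 + 2/1) - 2)² = ((4 + (-(4/1 + 2/1) - 2)²)²)² = ((4 + (-(4*1 + 2*1) - 2)²)²)² = ((4 + (-(4 + 2) - 2)²)²)² = ((4 + (-1*6 - 2)²)²)² = ((4 + (-6 - 2)²)²)² = ((4 + (-8)²)²)² = ((4 + 64)²)² = (68²)² = 4624² = 21381376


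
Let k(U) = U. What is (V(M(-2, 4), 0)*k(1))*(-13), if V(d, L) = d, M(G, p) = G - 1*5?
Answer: 91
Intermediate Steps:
M(G, p) = -5 + G (M(G, p) = G - 5 = -5 + G)
(V(M(-2, 4), 0)*k(1))*(-13) = ((-5 - 2)*1)*(-13) = -7*1*(-13) = -7*(-13) = 91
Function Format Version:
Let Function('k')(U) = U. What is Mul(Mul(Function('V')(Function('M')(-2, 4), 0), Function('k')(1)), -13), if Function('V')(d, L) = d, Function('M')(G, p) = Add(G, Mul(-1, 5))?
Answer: 91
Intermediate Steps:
Function('M')(G, p) = Add(-5, G) (Function('M')(G, p) = Add(G, -5) = Add(-5, G))
Mul(Mul(Function('V')(Function('M')(-2, 4), 0), Function('k')(1)), -13) = Mul(Mul(Add(-5, -2), 1), -13) = Mul(Mul(-7, 1), -13) = Mul(-7, -13) = 91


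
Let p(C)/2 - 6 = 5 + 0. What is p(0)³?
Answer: 10648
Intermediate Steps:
p(C) = 22 (p(C) = 12 + 2*(5 + 0) = 12 + 2*5 = 12 + 10 = 22)
p(0)³ = 22³ = 10648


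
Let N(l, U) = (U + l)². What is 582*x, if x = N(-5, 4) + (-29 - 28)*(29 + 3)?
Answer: -1060986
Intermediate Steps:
x = -1823 (x = (4 - 5)² + (-29 - 28)*(29 + 3) = (-1)² - 57*32 = 1 - 1824 = -1823)
582*x = 582*(-1823) = -1060986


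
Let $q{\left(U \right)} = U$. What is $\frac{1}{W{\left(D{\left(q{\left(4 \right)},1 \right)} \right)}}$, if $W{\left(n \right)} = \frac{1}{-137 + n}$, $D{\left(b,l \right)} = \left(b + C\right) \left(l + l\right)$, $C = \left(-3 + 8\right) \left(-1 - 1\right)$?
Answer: $-149$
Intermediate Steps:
$C = -10$ ($C = 5 \left(-2\right) = -10$)
$D{\left(b,l \right)} = 2 l \left(-10 + b\right)$ ($D{\left(b,l \right)} = \left(b - 10\right) \left(l + l\right) = \left(-10 + b\right) 2 l = 2 l \left(-10 + b\right)$)
$\frac{1}{W{\left(D{\left(q{\left(4 \right)},1 \right)} \right)}} = \frac{1}{\frac{1}{-137 + 2 \cdot 1 \left(-10 + 4\right)}} = \frac{1}{\frac{1}{-137 + 2 \cdot 1 \left(-6\right)}} = \frac{1}{\frac{1}{-137 - 12}} = \frac{1}{\frac{1}{-149}} = \frac{1}{- \frac{1}{149}} = -149$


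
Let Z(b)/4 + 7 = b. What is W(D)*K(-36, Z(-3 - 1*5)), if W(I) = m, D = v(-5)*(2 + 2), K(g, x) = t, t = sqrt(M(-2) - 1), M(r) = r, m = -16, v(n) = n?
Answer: -16*I*sqrt(3) ≈ -27.713*I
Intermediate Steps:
Z(b) = -28 + 4*b
t = I*sqrt(3) (t = sqrt(-2 - 1) = sqrt(-3) = I*sqrt(3) ≈ 1.732*I)
K(g, x) = I*sqrt(3)
D = -20 (D = -5*(2 + 2) = -5*4 = -20)
W(I) = -16
W(D)*K(-36, Z(-3 - 1*5)) = -16*I*sqrt(3)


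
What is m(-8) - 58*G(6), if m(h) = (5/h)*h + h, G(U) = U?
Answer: -351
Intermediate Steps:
m(h) = 5 + h
m(-8) - 58*G(6) = (5 - 8) - 58*6 = -3 - 348 = -351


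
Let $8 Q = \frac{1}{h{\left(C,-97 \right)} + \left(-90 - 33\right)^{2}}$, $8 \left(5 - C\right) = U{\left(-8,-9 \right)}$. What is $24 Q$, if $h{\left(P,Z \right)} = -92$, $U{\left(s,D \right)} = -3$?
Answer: $\frac{3}{15037} \approx 0.00019951$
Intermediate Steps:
$C = \frac{43}{8}$ ($C = 5 - - \frac{3}{8} = 5 + \frac{3}{8} = \frac{43}{8} \approx 5.375$)
$Q = \frac{1}{120296}$ ($Q = \frac{1}{8 \left(-92 + \left(-90 - 33\right)^{2}\right)} = \frac{1}{8 \left(-92 + \left(-123\right)^{2}\right)} = \frac{1}{8 \left(-92 + 15129\right)} = \frac{1}{8 \cdot 15037} = \frac{1}{8} \cdot \frac{1}{15037} = \frac{1}{120296} \approx 8.3128 \cdot 10^{-6}$)
$24 Q = 24 \cdot \frac{1}{120296} = \frac{3}{15037}$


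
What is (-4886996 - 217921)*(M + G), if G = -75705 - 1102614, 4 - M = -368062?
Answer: 4136274314001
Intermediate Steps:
M = 368066 (M = 4 - 1*(-368062) = 4 + 368062 = 368066)
G = -1178319
(-4886996 - 217921)*(M + G) = (-4886996 - 217921)*(368066 - 1178319) = -5104917*(-810253) = 4136274314001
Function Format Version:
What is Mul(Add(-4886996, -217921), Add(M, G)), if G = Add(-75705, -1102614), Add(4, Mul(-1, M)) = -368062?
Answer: 4136274314001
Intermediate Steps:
M = 368066 (M = Add(4, Mul(-1, -368062)) = Add(4, 368062) = 368066)
G = -1178319
Mul(Add(-4886996, -217921), Add(M, G)) = Mul(Add(-4886996, -217921), Add(368066, -1178319)) = Mul(-5104917, -810253) = 4136274314001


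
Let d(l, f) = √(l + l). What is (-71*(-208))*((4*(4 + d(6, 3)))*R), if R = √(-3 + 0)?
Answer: I*(354432 + 236288*√3) ≈ 7.637e+5*I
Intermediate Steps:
d(l, f) = √2*√l (d(l, f) = √(2*l) = √2*√l)
R = I*√3 (R = √(-3) = I*√3 ≈ 1.732*I)
(-71*(-208))*((4*(4 + d(6, 3)))*R) = (-71*(-208))*((4*(4 + √2*√6))*(I*√3)) = 14768*((4*(4 + 2*√3))*(I*√3)) = 14768*((16 + 8*√3)*(I*√3)) = 14768*(I*√3*(16 + 8*√3)) = 14768*I*√3*(16 + 8*√3)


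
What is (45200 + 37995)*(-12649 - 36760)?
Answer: -4110581755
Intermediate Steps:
(45200 + 37995)*(-12649 - 36760) = 83195*(-49409) = -4110581755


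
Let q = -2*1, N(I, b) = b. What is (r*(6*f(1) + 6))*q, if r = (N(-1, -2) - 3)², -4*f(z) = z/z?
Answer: -225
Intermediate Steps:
f(z) = -¼ (f(z) = -z/(4*z) = -¼*1 = -¼)
q = -2
r = 25 (r = (-2 - 3)² = (-5)² = 25)
(r*(6*f(1) + 6))*q = (25*(6*(-¼) + 6))*(-2) = (25*(-3/2 + 6))*(-2) = (25*(9/2))*(-2) = (225/2)*(-2) = -225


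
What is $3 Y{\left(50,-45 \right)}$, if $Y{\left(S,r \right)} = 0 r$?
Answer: $0$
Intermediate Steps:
$Y{\left(S,r \right)} = 0$
$3 Y{\left(50,-45 \right)} = 3 \cdot 0 = 0$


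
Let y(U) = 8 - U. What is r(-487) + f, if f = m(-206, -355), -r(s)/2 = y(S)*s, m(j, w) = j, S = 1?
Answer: 6612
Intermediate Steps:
r(s) = -14*s (r(s) = -2*(8 - 1*1)*s = -2*(8 - 1)*s = -14*s)
f = -206
r(-487) + f = -14*(-487) - 206 = 6818 - 206 = 6612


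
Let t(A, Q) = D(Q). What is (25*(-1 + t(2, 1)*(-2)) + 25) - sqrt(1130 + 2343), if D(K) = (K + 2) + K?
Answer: -200 - sqrt(3473) ≈ -258.93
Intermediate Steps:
D(K) = 2 + 2*K (D(K) = (2 + K) + K = 2 + 2*K)
t(A, Q) = 2 + 2*Q
(25*(-1 + t(2, 1)*(-2)) + 25) - sqrt(1130 + 2343) = (25*(-1 + (2 + 2*1)*(-2)) + 25) - sqrt(1130 + 2343) = (25*(-1 + (2 + 2)*(-2)) + 25) - sqrt(3473) = (25*(-1 + 4*(-2)) + 25) - sqrt(3473) = (25*(-1 - 8) + 25) - sqrt(3473) = (25*(-9) + 25) - sqrt(3473) = (-225 + 25) - sqrt(3473) = -200 - sqrt(3473)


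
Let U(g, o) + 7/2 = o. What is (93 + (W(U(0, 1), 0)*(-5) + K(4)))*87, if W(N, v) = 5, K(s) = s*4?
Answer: 7308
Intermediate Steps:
U(g, o) = -7/2 + o
K(s) = 4*s
(93 + (W(U(0, 1), 0)*(-5) + K(4)))*87 = (93 + (5*(-5) + 4*4))*87 = (93 + (-25 + 16))*87 = (93 - 9)*87 = 84*87 = 7308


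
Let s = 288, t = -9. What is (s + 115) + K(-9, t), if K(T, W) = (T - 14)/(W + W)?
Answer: 7277/18 ≈ 404.28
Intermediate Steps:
K(T, W) = (-14 + T)/(2*W) (K(T, W) = (-14 + T)/((2*W)) = (-14 + T)*(1/(2*W)) = (-14 + T)/(2*W))
(s + 115) + K(-9, t) = (288 + 115) + (½)*(-14 - 9)/(-9) = 403 + (½)*(-⅑)*(-23) = 403 + 23/18 = 7277/18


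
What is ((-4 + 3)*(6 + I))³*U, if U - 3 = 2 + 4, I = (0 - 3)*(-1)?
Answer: -6561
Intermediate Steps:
I = 3 (I = -3*(-1) = 3)
U = 9 (U = 3 + (2 + 4) = 3 + 6 = 9)
((-4 + 3)*(6 + I))³*U = ((-4 + 3)*(6 + 3))³*9 = (-1*9)³*9 = (-9)³*9 = -729*9 = -6561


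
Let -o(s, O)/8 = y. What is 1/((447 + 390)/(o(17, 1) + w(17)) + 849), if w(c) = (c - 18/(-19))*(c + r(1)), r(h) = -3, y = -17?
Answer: 7358/6262845 ≈ 0.0011749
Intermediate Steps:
o(s, O) = 136 (o(s, O) = -8*(-17) = 136)
w(c) = (-3 + c)*(18/19 + c) (w(c) = (c - 18/(-19))*(c - 3) = (c - 18*(-1/19))*(-3 + c) = (c + 18/19)*(-3 + c) = (18/19 + c)*(-3 + c) = (-3 + c)*(18/19 + c))
1/((447 + 390)/(o(17, 1) + w(17)) + 849) = 1/((447 + 390)/(136 + (-54/19 + 17² - 39/19*17)) + 849) = 1/(837/(136 + (-54/19 + 289 - 663/19)) + 849) = 1/(837/(136 + 4774/19) + 849) = 1/(837/(7358/19) + 849) = 1/(837*(19/7358) + 849) = 1/(15903/7358 + 849) = 1/(6262845/7358) = 7358/6262845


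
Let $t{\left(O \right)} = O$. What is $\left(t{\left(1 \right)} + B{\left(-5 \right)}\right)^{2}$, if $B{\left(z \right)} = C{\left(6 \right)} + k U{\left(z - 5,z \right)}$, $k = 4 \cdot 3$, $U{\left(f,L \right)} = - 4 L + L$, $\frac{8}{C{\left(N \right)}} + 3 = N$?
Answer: $\frac{303601}{9} \approx 33733.0$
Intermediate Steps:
$C{\left(N \right)} = \frac{8}{-3 + N}$
$U{\left(f,L \right)} = - 3 L$
$k = 12$
$B{\left(z \right)} = \frac{8}{3} - 36 z$ ($B{\left(z \right)} = \frac{8}{-3 + 6} + 12 \left(- 3 z\right) = \frac{8}{3} - 36 z$)
$\left(t{\left(1 \right)} + B{\left(-5 \right)}\right)^{2} = \left(1 + \left(\frac{8}{3} - -180\right)\right)^{2} = \left(1 + \left(\frac{8}{3} + 180\right)\right)^{2} = \left(1 + \frac{548}{3}\right)^{2} = \left(\frac{551}{3}\right)^{2} = \frac{303601}{9}$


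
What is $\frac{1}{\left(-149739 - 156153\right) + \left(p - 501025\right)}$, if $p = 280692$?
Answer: $- \frac{1}{526225} \approx -1.9003 \cdot 10^{-6}$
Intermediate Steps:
$\frac{1}{\left(-149739 - 156153\right) + \left(p - 501025\right)} = \frac{1}{\left(-149739 - 156153\right) + \left(280692 - 501025\right)} = \frac{1}{-305892 - 220333} = \frac{1}{-526225} = - \frac{1}{526225}$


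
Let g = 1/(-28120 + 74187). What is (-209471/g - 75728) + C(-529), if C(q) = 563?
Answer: -9649775722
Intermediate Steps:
g = 1/46067 ≈ 2.1707e-5
(-209471/g - 75728) + C(-529) = (-209471/1/46067 - 75728) + 563 = (-209471*46067 - 75728) + 563 = (-9649700557 - 75728) + 563 = -9649776285 + 563 = -9649775722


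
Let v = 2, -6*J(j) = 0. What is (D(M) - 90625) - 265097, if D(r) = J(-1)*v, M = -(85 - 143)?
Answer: -355722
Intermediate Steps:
J(j) = 0 (J(j) = -1/6*0 = 0)
M = 58 (M = -1*(-58) = 58)
D(r) = 0 (D(r) = 0*2 = 0)
(D(M) - 90625) - 265097 = (0 - 90625) - 265097 = -90625 - 265097 = -355722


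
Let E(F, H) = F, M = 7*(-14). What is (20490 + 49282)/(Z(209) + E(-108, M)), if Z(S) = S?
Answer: 69772/101 ≈ 690.81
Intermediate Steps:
M = -98
(20490 + 49282)/(Z(209) + E(-108, M)) = (20490 + 49282)/(209 - 108) = 69772/101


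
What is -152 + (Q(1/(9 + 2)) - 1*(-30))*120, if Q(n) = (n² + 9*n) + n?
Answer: 430528/121 ≈ 3558.1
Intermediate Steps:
Q(n) = n² + 10*n
-152 + (Q(1/(9 + 2)) - 1*(-30))*120 = -152 + ((10 + 1/(9 + 2))/(9 + 2) - 1*(-30))*120 = -152 + ((10 + 1/11)/11 + 30)*120 = -152 + ((1/11)*(111/11) + 30)*120 = -152 + (111/121 + 30)*120 = -152 + (3741/121)*120 = -152 + 448920/121 = 430528/121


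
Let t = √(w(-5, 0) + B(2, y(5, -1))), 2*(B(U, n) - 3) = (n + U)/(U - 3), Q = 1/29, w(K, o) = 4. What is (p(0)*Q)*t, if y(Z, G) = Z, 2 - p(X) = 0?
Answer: √14/29 ≈ 0.12902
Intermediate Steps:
Q = 1/29 ≈ 0.034483
p(X) = 2 (p(X) = 2 - 1*0 = 2 + 0 = 2)
B(U, n) = 3 + (U + n)/(2*(-3 + U)) (B(U, n) = 3 + ((n + U)/(U - 3))/2 = 3 + ((U + n)/(-3 + U))/2 = 3 + (U + n)/(2*(-3 + U)))
t = √14/2 (t = √(4 + (-18 + 5 + 7*2)/(2*(-3 + 2))) = √(4 + (½)*(-18 + 5 + 14)/(-1)) = √(4 + (½)*(-1)*1) = √(4 - ½) = √(7/2) = √14/2 ≈ 1.8708)
(p(0)*Q)*t = (2*(1/29))*(√14/2) = 2*(√14/2)/29 = √14/29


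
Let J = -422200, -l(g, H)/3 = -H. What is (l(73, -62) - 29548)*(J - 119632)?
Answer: 16110832688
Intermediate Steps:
l(g, H) = 3*H (l(g, H) = -(-3)*H = 3*H)
(l(73, -62) - 29548)*(J - 119632) = (3*(-62) - 29548)*(-422200 - 119632) = (-186 - 29548)*(-541832) = -29734*(-541832) = 16110832688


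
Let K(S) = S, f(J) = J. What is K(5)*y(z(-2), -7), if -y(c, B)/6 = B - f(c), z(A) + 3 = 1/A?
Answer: 105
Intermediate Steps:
z(A) = -3 + 1/A
y(c, B) = -6*B + 6*c (y(c, B) = -6*(B - c) = -6*B + 6*c)
K(5)*y(z(-2), -7) = 5*(-6*(-7) + 6*(-3 + 1/(-2))) = 5*(42 + 6*(-3 - ½)) = 5*(42 + 6*(-7/2)) = 5*(42 - 21) = 5*21 = 105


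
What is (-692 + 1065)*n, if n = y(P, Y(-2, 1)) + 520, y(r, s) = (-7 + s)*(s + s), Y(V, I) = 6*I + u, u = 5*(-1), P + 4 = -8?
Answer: 189484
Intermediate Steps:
P = -12 (P = -4 - 8 = -12)
u = -5
Y(V, I) = -5 + 6*I (Y(V, I) = 6*I - 5 = -5 + 6*I)
y(r, s) = 2*s*(-7 + s) (y(r, s) = (-7 + s)*(2*s) = 2*s*(-7 + s))
n = 508 (n = 2*(-5 + 6*1)*(-7 + (-5 + 6*1)) + 520 = 2*(-5 + 6)*(-7 + (-5 + 6)) + 520 = 2*1*(-7 + 1) + 520 = 2*1*(-6) + 520 = -12 + 520 = 508)
(-692 + 1065)*n = (-692 + 1065)*508 = 373*508 = 189484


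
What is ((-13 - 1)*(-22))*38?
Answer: 11704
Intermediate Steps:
((-13 - 1)*(-22))*38 = -14*(-22)*38 = 308*38 = 11704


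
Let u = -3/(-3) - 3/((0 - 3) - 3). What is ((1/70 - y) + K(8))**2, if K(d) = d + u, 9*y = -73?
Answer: 30824704/99225 ≈ 310.65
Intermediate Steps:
y = -73/9 (y = (1/9)*(-73) = -73/9 ≈ -8.1111)
u = 3/2 (u = -3*(-1/3) - 3/(-3 - 3) = 1 - 3/(-6) = 1 - 3*(-1/6) = 1 + 1/2 = 3/2 ≈ 1.5000)
K(d) = 3/2 + d (K(d) = d + 3/2 = 3/2 + d)
((1/70 - y) + K(8))**2 = ((1/70 - 1*(-73/9)) + (3/2 + 8))**2 = ((1/70 + 73/9) + 19/2)**2 = (5119/630 + 19/2)**2 = (5552/315)**2 = 30824704/99225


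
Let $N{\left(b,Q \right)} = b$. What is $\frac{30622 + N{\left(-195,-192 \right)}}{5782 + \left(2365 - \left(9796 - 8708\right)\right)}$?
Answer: $\frac{30427}{7059} \approx 4.3104$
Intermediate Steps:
$\frac{30622 + N{\left(-195,-192 \right)}}{5782 + \left(2365 - \left(9796 - 8708\right)\right)} = \frac{30622 - 195}{5782 + \left(2365 - \left(9796 - 8708\right)\right)} = \frac{30427}{5782 + \left(2365 - \left(9796 - 8708\right)\right)} = \frac{30427}{5782 + \left(2365 - 1088\right)} = \frac{30427}{5782 + 1277} = \frac{30427}{7059}$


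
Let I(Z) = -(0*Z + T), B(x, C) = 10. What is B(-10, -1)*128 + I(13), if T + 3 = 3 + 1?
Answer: 1279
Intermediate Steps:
T = 1 (T = -3 + (3 + 1) = -3 + 4 = 1)
I(Z) = -1 (I(Z) = -(0*Z + 1) = -(0 + 1) = -1*1 = -1)
B(-10, -1)*128 + I(13) = 10*128 - 1 = 1280 - 1 = 1279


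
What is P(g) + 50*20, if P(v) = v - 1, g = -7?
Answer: 992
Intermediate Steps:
P(v) = -1 + v
P(g) + 50*20 = (-1 - 7) + 50*20 = -8 + 1000 = 992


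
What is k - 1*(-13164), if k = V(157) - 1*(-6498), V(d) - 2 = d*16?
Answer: 22176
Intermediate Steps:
V(d) = 2 + 16*d (V(d) = 2 + d*16 = 2 + 16*d)
k = 9012 (k = (2 + 16*157) - 1*(-6498) = (2 + 2512) + 6498 = 2514 + 6498 = 9012)
k - 1*(-13164) = 9012 - 1*(-13164) = 9012 + 13164 = 22176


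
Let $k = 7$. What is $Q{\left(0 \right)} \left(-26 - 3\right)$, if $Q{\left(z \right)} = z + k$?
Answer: $-203$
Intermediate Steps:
$Q{\left(z \right)} = 7 + z$ ($Q{\left(z \right)} = z + 7 = 7 + z$)
$Q{\left(0 \right)} \left(-26 - 3\right) = \left(7 + 0\right) \left(-26 - 3\right) = 7 \left(-29\right) = -203$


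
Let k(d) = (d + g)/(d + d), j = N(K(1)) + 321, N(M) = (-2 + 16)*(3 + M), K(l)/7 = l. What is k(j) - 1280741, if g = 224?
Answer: -1180842517/922 ≈ -1.2807e+6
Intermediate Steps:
K(l) = 7*l
N(M) = 42 + 14*M (N(M) = 14*(3 + M) = 42 + 14*M)
j = 461 (j = (42 + 14*(7*1)) + 321 = (42 + 14*7) + 321 = (42 + 98) + 321 = 140 + 321 = 461)
k(d) = (224 + d)/(2*d) (k(d) = (d + 224)/(d + d) = (224 + d)/((2*d)) = (224 + d)*(1/(2*d)) = (224 + d)/(2*d))
k(j) - 1280741 = (½)*(224 + 461)/461 - 1280741 = (½)*(1/461)*685 - 1280741 = 685/922 - 1280741 = -1180842517/922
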